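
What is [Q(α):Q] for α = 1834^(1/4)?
[Q(α):Q] = 4

α is a root of x^4 - 1834. By Eisenstein's criterion at the prime p = 2 (which divides the constant term 1834 but p^2 = 4 does not, since 1834 is squarefree), x^4 - 1834 is irreducible over Q. Hence [Q(α):Q] = 4.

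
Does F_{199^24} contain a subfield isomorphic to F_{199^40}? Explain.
No: F_{199^40} is not a subfield of F_{199^24}

F_{p^m} embeds in F_{p^n} iff m | n. Here 40 ∤ 24 (since 24 = 0·40 + 24 with remainder 24 ≠ 0), so F_{199^40} is not a subfield of F_{199^24}. Equivalently: if it were, the tower law would give 40 = [F_{199^40}:F_199] dividing [F_{199^24}:F_199] = 24, contradiction.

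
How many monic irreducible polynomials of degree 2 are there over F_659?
There are 216811 monic irreducible polynomials of degree 2 over F_659

Each element of F_{659^2} that lies in no proper subfield is a root of exactly one monic irreducible of degree 2 over F_659, and each such polynomial has 2 distinct roots in F_{659^2}. By Möbius inversion the count is N_659(2) = (1/2) Σ_{d|2} μ(2/d) · 659^d = (1/2)(μ(2)·659^1 + μ(1)·659^2) = 433622/2 = 216811.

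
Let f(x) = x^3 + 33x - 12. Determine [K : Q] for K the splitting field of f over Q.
[K : Q] = 6

By the rational root test, any rational root of the monic integer polynomial f(x) = x^3 + 33x - 12 must be an integer dividing the constant term -12, i.e. one of ±{1, 2, 3, 4, 6, 12}. Evaluating: f(1) = 22, f(-1) = -46, f(2) = 62, f(-2) = -86, f(3) = 114, f(-3) = -138, f(4) = 184, f(-4) = -208, f(6) = 402, f(-6) = -426, f(12) = 2112, f(-12) = -2136; none is 0, so f has no rational root and is therefore irreducible over Q (a cubic with no linear factor over a field is irreducible). For an irreducible cubic, the Galois group is A_3 or S_3 according as the discriminant disc(f) = -4a^3 - 27b^2 = -4·(33)^3 - 27·(-12)^2 = -147636 is or is not a square in Q. Here disc(f) = -147636 is not a perfect square in Q, so the Galois group of f over Q is not contained in A_3 and must be all of S_3. The splitting field has degree |S_3| = 6 over Q, so [K : Q] = 6.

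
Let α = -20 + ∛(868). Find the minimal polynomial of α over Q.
m_α(x) = x^3 + 60x^2 + 1200x + 7132

Set β = α + 20 = ∛(868), so β^3 = 868. Then (α + 20)^3 - 868 = 0, i.e. α is a root of g(x) = (x + 20)^3 - 868 = x^3 + 60x^2 + 1200x + 7132. Since g(x) = h(x + 20) where h(x) = x^3 - 868, and h is irreducible over Q (because 868 is not a perfect cube, so h has no rational root, and a monic cubic with no rational root is irreducible), g is also irreducible (irreducibility is preserved under the substitution x → x + 20). Hence m_α(x) = x^3 + 60x^2 + 1200x + 7132.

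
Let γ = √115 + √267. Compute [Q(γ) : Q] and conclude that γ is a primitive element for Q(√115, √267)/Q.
[Q(γ) : Q] = 4 (equivalently, Q(γ) = Q(√115, √267))

Obviously Q(γ) ⊆ Q(√115, √267), and [Q(√115, √267):Q] = 4 (since 115, 267 are distinct squarefree integers > 1 with 30705 not a perfect square). To show equality we compute the minimal polynomial of γ. From γ = √115 + √267: γ^2 = 115 + 2√(30705) + 267 = 382 + 2√(30705), so γ^2 - 382 = 2√(30705); squaring, (γ^2 - 382)^2 = 4·30705, i.e. γ^4 - 764γ^2 + 145924 - 122820 = 0, i.e. γ^4 - 764γ^2 + 23104 = 0. So γ is a root of x^4 - 764x^2 + 23104. This polynomial is irreducible over Q: it has no rational root (each ±√115 ± √267 is irrational), and any factorization into two quadratics over Q would force √(30705) ∈ Q (pairing opposite roots) or √115, √267 ∈ Q (other pairings), all impossible. Hence [Q(γ):Q] = 4 = [Q(√115, √267):Q], so Q(γ) = Q(√115, √267).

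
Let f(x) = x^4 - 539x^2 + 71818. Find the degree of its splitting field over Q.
[K : Q] = 4

Solving the quadratic in x^2: x^2 = (539 ± √(539^2 - 4·71818))/2 = (539 ± √3249)/2 = (539 ± 57)/2, giving x^2 = 241 or x^2 = 298. So f(x) = (x^2 - 241)(x^2 - 298) and the roots of f are ±√241, ±√298. Hence the splitting field is K = Q(√241, √298). Since 241 and 298 are distinct squarefree integers > 1, their product 71818 is not a perfect square, so √298 ∉ Q(√241). By the tower law [K:Q] = [Q(√241,√298):Q(√241)] · [Q(√241):Q] = 2 · 2 = 4.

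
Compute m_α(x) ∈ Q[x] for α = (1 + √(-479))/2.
m_α(x) = x^2 - x + 120

From 2α - 1 = √(-479), squaring gives (2α - 1)^2 = -479, i.e. 4α^2 - 4α + 1 = -479, so α^2 - α + (1 + 479)/4 = 0. Since -479 ≡ 1 (mod 4), (1 + 479)/4 = 120 ∈ Z. The polynomial x^2 - x + 120 has discriminant 1 - 4·(120) = -479, which is not a perfect square in Q (d = -479 is squarefree and ≠ 1), so x^2 - x + 120 is irreducible over Q. It is the minimal polynomial of α.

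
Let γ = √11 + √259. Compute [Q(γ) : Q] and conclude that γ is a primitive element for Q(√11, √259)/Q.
[Q(γ) : Q] = 4 (equivalently, Q(γ) = Q(√11, √259))

Obviously Q(γ) ⊆ Q(√11, √259), and [Q(√11, √259):Q] = 4 (since 11, 259 are distinct squarefree integers > 1 with 2849 not a perfect square). To show equality we compute the minimal polynomial of γ. From γ = √11 + √259: γ^2 = 11 + 2√(2849) + 259 = 270 + 2√(2849), so γ^2 - 270 = 2√(2849); squaring, (γ^2 - 270)^2 = 4·2849, i.e. γ^4 - 540γ^2 + 72900 - 11396 = 0, i.e. γ^4 - 540γ^2 + 61504 = 0. So γ is a root of x^4 - 540x^2 + 61504. This polynomial is irreducible over Q: it has no rational root (each ±√11 ± √259 is irrational), and any factorization into two quadratics over Q would force √(2849) ∈ Q (pairing opposite roots) or √11, √259 ∈ Q (other pairings), all impossible. Hence [Q(γ):Q] = 4 = [Q(√11, √259):Q], so Q(γ) = Q(√11, √259).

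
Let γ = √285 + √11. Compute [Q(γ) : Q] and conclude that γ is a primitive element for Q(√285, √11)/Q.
[Q(γ) : Q] = 4 (equivalently, Q(γ) = Q(√285, √11))

Obviously Q(γ) ⊆ Q(√285, √11), and [Q(√285, √11):Q] = 4 (since 285, 11 are distinct squarefree integers > 1 with 3135 not a perfect square). To show equality we compute the minimal polynomial of γ. From γ = √285 + √11: γ^2 = 285 + 2√(3135) + 11 = 296 + 2√(3135), so γ^2 - 296 = 2√(3135); squaring, (γ^2 - 296)^2 = 4·3135, i.e. γ^4 - 592γ^2 + 87616 - 12540 = 0, i.e. γ^4 - 592γ^2 + 75076 = 0. So γ is a root of x^4 - 592x^2 + 75076. This polynomial is irreducible over Q: it has no rational root (each ±√285 ± √11 is irrational), and any factorization into two quadratics over Q would force √(3135) ∈ Q (pairing opposite roots) or √285, √11 ∈ Q (other pairings), all impossible. Hence [Q(γ):Q] = 4 = [Q(√285, √11):Q], so Q(γ) = Q(√285, √11).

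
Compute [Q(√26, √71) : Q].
[Q(√26, √71) : Q] = 4

[Q(√26):Q] = 2 (min poly x^2 - 26, irreducible since 26 is squarefree > 1). For the top step, suppose √71 ∈ Q(√26), say √71 = c + d√26 with c, d ∈ Q. Squaring: 71 = c^2 + 26d^2 + 2cd√26. Since √26 ∉ Q this forces 2cd = 0. If d = 0 then √71 = c ∈ Q, contradicting 71 squarefree > 1. If c = 0 then 71 = 26d^2, so 26·71 = (26d)^2 is a perfect square in Q — but 26·71 = 1846 is not a perfect square (since 26 and 71 are distinct squarefree integers). Contradiction. Hence √71 ∉ Q(√26), so x^2 - 71 stays irreducible over Q(√26) and [Q(√26, √71) : Q(√26)] = 2. By the tower law, [Q(√26, √71) : Q] = 2 · 2 = 4.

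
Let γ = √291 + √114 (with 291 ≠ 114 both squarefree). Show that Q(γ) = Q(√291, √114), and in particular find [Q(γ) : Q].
[Q(γ) : Q] = 4 (equivalently, Q(γ) = Q(√291, √114))

Obviously Q(γ) ⊆ Q(√291, √114), and [Q(√291, √114):Q] = 4 (since 291, 114 are distinct squarefree integers > 1 with 33174 not a perfect square). To show equality we compute the minimal polynomial of γ. From γ = √291 + √114: γ^2 = 291 + 2√(33174) + 114 = 405 + 2√(33174), so γ^2 - 405 = 2√(33174); squaring, (γ^2 - 405)^2 = 4·33174, i.e. γ^4 - 810γ^2 + 164025 - 132696 = 0, i.e. γ^4 - 810γ^2 + 31329 = 0. So γ is a root of x^4 - 810x^2 + 31329. This polynomial is irreducible over Q: it has no rational root (each ±√291 ± √114 is irrational), and any factorization into two quadratics over Q would force √(33174) ∈ Q (pairing opposite roots) or √291, √114 ∈ Q (other pairings), all impossible. Hence [Q(γ):Q] = 4 = [Q(√291, √114):Q], so Q(γ) = Q(√291, √114).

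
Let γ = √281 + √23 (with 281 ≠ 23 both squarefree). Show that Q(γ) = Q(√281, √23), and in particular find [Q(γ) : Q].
[Q(γ) : Q] = 4 (equivalently, Q(γ) = Q(√281, √23))

Obviously Q(γ) ⊆ Q(√281, √23), and [Q(√281, √23):Q] = 4 (since 281, 23 are distinct squarefree integers > 1 with 6463 not a perfect square). To show equality we compute the minimal polynomial of γ. From γ = √281 + √23: γ^2 = 281 + 2√(6463) + 23 = 304 + 2√(6463), so γ^2 - 304 = 2√(6463); squaring, (γ^2 - 304)^2 = 4·6463, i.e. γ^4 - 608γ^2 + 92416 - 25852 = 0, i.e. γ^4 - 608γ^2 + 66564 = 0. So γ is a root of x^4 - 608x^2 + 66564. This polynomial is irreducible over Q: it has no rational root (each ±√281 ± √23 is irrational), and any factorization into two quadratics over Q would force √(6463) ∈ Q (pairing opposite roots) or √281, √23 ∈ Q (other pairings), all impossible. Hence [Q(γ):Q] = 4 = [Q(√281, √23):Q], so Q(γ) = Q(√281, √23).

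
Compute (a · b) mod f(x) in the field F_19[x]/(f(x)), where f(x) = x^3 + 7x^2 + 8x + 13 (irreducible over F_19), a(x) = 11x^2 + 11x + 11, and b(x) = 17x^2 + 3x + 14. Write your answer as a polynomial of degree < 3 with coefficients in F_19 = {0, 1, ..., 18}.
a · b ≡ 3x^2 + 8x + 4 (mod f(x))

Multiply in F_19[x]: a(x)·b(x) = (11x^2 + 11x + 11)·(17x^2 + 3x + 14) = 16x^4 + 11x^3 + 13x^2 + 16x + 2. This has degree ≥ 3, so divide by f(x) over F_19: 16x^4 + 11x^3 + 13x^2 + 16x + 2 = (16x + 13)·(x^3 + 7x^2 + 8x + 13) + (3x^2 + 8x + 4). Hence a·b ≡ 3x^2 + 8x + 4 (mod f). (F_19[x]/(f) is a field with 19^3 = 6859 elements since f is irreducible of degree 3.)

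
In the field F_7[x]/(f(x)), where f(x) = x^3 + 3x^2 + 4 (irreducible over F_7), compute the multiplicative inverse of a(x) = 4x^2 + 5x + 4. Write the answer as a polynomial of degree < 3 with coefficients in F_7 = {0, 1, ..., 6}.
a(x)^(-1) ≡ 5x^2 + 2 (mod f(x))

Since f is irreducible over F_7, F_7[x]/(f) is a field and a(x) ≠ 0 has an inverse. Apply the extended Euclidean algorithm to f(x) and a(x) in F_7[x]: f(x) = (2x)·a(x) + (6x + 4);  a(x) = (3x)·(6x + 4) + (4). The last nonzero remainder is the constant 4 = gcd(f, a) in F_7. Back-substituting through the division chain expresses 4 = s(x)·a(x) + t(x)·f(x) with s(x) ≡ 6x^2 + 1 (mod f), so (6x^2 + 1)·a(x) ≡ 4 (mod f). Multiplying by 4^(-1) ≡ 2 in F_7 gives a(x)^(-1) ≡ 2·(6x^2 + 1) ≡ 5x^2 + 2 (mod f). Check: (4x^2 + 5x + 4)·(5x^2 + 2) = 6x^4 + 4x^3 + 3x + 1 ≡ 1 (mod x^3 + 3x^2 + 4).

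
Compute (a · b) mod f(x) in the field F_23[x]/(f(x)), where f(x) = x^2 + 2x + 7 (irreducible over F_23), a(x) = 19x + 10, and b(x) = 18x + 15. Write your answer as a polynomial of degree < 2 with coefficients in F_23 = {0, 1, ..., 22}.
a · b ≡ 11x + 10 (mod f(x))

Multiply in F_23[x]: a(x)·b(x) = (19x + 10)·(18x + 15) = 20x^2 + 5x + 12. This has degree ≥ 2, so divide by f(x) over F_23: 20x^2 + 5x + 12 = (20)·(x^2 + 2x + 7) + (11x + 10). Hence a·b ≡ 11x + 10 (mod f). (F_23[x]/(f) is a field with 23^2 = 529 elements since f is irreducible of degree 2.)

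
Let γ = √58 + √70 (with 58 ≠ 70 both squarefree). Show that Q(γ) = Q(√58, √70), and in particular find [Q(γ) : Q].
[Q(γ) : Q] = 4 (equivalently, Q(γ) = Q(√58, √70))

Obviously Q(γ) ⊆ Q(√58, √70), and [Q(√58, √70):Q] = 4 (since 58, 70 are distinct squarefree integers > 1 with 4060 not a perfect square). To show equality we compute the minimal polynomial of γ. From γ = √58 + √70: γ^2 = 58 + 2√(4060) + 70 = 128 + 2√(4060), so γ^2 - 128 = 2√(4060); squaring, (γ^2 - 128)^2 = 4·4060, i.e. γ^4 - 256γ^2 + 16384 - 16240 = 0, i.e. γ^4 - 256γ^2 + 144 = 0. So γ is a root of x^4 - 256x^2 + 144. This polynomial is irreducible over Q: it has no rational root (each ±√58 ± √70 is irrational), and any factorization into two quadratics over Q would force √(4060) ∈ Q (pairing opposite roots) or √58, √70 ∈ Q (other pairings), all impossible. Hence [Q(γ):Q] = 4 = [Q(√58, √70):Q], so Q(γ) = Q(√58, √70).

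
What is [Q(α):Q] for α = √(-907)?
[Q(α):Q] = 2

[Q(α):Q] equals the degree of the minimal polynomial of α. Here α^2 = -907 and x^2 + 907 is irreducible (d = -907 is squarefree, ≠ 1, hence not a square), so deg(m_α) = 2. Thus [Q(α):Q] = 2.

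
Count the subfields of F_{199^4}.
F_{199^4} has 3 subfields

The subfields of F_{p^n} are exactly the fields F_{p^d} for d | n (each is the fixed field of the unique index-d subgroup of Gal(F_{p^n}/F_p) ≅ Z/nZ). The divisors of n = 4 are {1, 2, 4}, giving 3 subfields: F_{199^1}, F_{199^2}, F_{199^4}.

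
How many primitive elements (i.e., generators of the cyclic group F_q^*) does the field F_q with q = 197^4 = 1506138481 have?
There are φ(1506138480) = 312883200 primitive elements

F_q^* is cyclic of order q - 1 = 1506138480. A cyclic group of order m has exactly φ(m) generators. Here m = 1506138480 = 2^4 · 3^2 · 5 · 7^2 · 11 · 3881, so the number of primitive elements is φ(1506138480) = 312883200.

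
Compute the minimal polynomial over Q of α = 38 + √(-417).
m_α(x) = x^2 - 76x + 1861

From α - 38 = √(-417), squaring gives (α - 38)^2 = -417, i.e. α^2 - 76α + 1444 = -417, so α^2 - 76α + 1861 = 0. The discriminant of x^2 - 76x + 1861 is (-76)^2 - 4·(1861) = 5776 - 7444 = -1668, and 4·(-417) is not a perfect square in Q since -417 is squarefree and ≠ 1. Hence x^2 - 76x + 1861 is irreducible over Q and is the minimal polynomial of α.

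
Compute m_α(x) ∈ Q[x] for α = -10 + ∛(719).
m_α(x) = x^3 + 30x^2 + 300x + 281

Set β = α + 10 = ∛(719), so β^3 = 719. Then (α + 10)^3 - 719 = 0, i.e. α is a root of g(x) = (x + 10)^3 - 719 = x^3 + 30x^2 + 300x + 281. Since g(x) = h(x + 10) where h(x) = x^3 - 719, and h is irreducible over Q (because 719 is not a perfect cube, so h has no rational root, and a monic cubic with no rational root is irreducible), g is also irreducible (irreducibility is preserved under the substitution x → x + 10). Hence m_α(x) = x^3 + 30x^2 + 300x + 281.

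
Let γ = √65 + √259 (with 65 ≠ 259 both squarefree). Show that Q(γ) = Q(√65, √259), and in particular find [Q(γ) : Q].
[Q(γ) : Q] = 4 (equivalently, Q(γ) = Q(√65, √259))

Obviously Q(γ) ⊆ Q(√65, √259), and [Q(√65, √259):Q] = 4 (since 65, 259 are distinct squarefree integers > 1 with 16835 not a perfect square). To show equality we compute the minimal polynomial of γ. From γ = √65 + √259: γ^2 = 65 + 2√(16835) + 259 = 324 + 2√(16835), so γ^2 - 324 = 2√(16835); squaring, (γ^2 - 324)^2 = 4·16835, i.e. γ^4 - 648γ^2 + 104976 - 67340 = 0, i.e. γ^4 - 648γ^2 + 37636 = 0. So γ is a root of x^4 - 648x^2 + 37636. This polynomial is irreducible over Q: it has no rational root (each ±√65 ± √259 is irrational), and any factorization into two quadratics over Q would force √(16835) ∈ Q (pairing opposite roots) or √65, √259 ∈ Q (other pairings), all impossible. Hence [Q(γ):Q] = 4 = [Q(√65, √259):Q], so Q(γ) = Q(√65, √259).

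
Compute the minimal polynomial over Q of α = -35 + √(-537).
m_α(x) = x^2 + 70x + 1762

From α + 35 = √(-537), squaring gives (α + 35)^2 = -537, i.e. α^2 + 70α + 1225 = -537, so α^2 + 70α + 1762 = 0. The discriminant of x^2 + 70x + 1762 is (70)^2 - 4·(1762) = 4900 - 7048 = -2148, and 4·(-537) is not a perfect square in Q since -537 is squarefree and ≠ 1. Hence x^2 + 70x + 1762 is irreducible over Q and is the minimal polynomial of α.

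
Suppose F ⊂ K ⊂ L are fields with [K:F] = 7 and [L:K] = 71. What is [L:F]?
[L:F] = 497

The tower law says that for any tower of field extensions F ⊂ K ⊂ L with finite degrees, [L:F] = [L:K] · [K:F]. Here this gives [L:F] = 71 · 7 = 497.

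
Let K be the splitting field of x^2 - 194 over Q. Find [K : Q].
[K : Q] = 2

f(x) = x^2 - 194 factors as (x - √194)(x + √194). The splitting field is K = Q(√194). Since 194 is squarefree and > 1, it is not a perfect square, so x^2 - 194 is irreducible over Q and [Q(√194) : Q] = 2. Hence [K : Q] = 2.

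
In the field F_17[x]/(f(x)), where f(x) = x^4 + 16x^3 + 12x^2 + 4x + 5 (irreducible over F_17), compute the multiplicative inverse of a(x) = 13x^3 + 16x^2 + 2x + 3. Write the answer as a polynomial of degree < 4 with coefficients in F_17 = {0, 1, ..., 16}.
a(x)^(-1) ≡ 4x^3 + 12x^2 + 8x + 11 (mod f(x))

Since f is irreducible over F_17, F_17[x]/(f) is a field and a(x) ≠ 0 has an inverse. Apply the extended Euclidean algorithm to f(x) and a(x) in F_17[x]: f(x) = (4x + 12)·a(x) + (16x^2 + 2x + 3);  a(x) = (4x + 9)·(16x^2 + 2x + 3) + (6x + 10);  (16x^2 + 2x + 3) = (14x + 11)·(6x + 10) + (12). The last nonzero remainder is the constant 12 = gcd(f, a) in F_17. Back-substituting through the division chain expresses 12 = s(x)·a(x) + t(x)·f(x) with s(x) ≡ 14x^3 + 8x^2 + 11x + 13 (mod f), so (14x^3 + 8x^2 + 11x + 13)·a(x) ≡ 12 (mod f). Multiplying by 12^(-1) ≡ 10 in F_17 gives a(x)^(-1) ≡ 10·(14x^3 + 8x^2 + 11x + 13) ≡ 4x^3 + 12x^2 + 8x + 11 (mod f). Check: (13x^3 + 16x^2 + 2x + 3)·(4x^3 + 12x^2 + 8x + 11) = x^6 + 16x^5 + 15x^4 + x^3 + 7x^2 + 12x + 16 ≡ 1 (mod x^4 + 16x^3 + 12x^2 + 4x + 5).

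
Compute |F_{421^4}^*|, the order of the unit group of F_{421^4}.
|F_{421^4}^*| = 31414372080

F_{421^4} has 421^4 = 31414372081 elements; its multiplicative group consists of all nonzero elements, so |F_{421^4}^*| = 31414372081 - 1 = 31414372080. (It is cyclic since any finite subgroup of the multiplicative group of a field is cyclic.)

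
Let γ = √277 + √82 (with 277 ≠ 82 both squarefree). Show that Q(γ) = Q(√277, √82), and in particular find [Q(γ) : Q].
[Q(γ) : Q] = 4 (equivalently, Q(γ) = Q(√277, √82))

Obviously Q(γ) ⊆ Q(√277, √82), and [Q(√277, √82):Q] = 4 (since 277, 82 are distinct squarefree integers > 1 with 22714 not a perfect square). To show equality we compute the minimal polynomial of γ. From γ = √277 + √82: γ^2 = 277 + 2√(22714) + 82 = 359 + 2√(22714), so γ^2 - 359 = 2√(22714); squaring, (γ^2 - 359)^2 = 4·22714, i.e. γ^4 - 718γ^2 + 128881 - 90856 = 0, i.e. γ^4 - 718γ^2 + 38025 = 0. So γ is a root of x^4 - 718x^2 + 38025. This polynomial is irreducible over Q: it has no rational root (each ±√277 ± √82 is irrational), and any factorization into two quadratics over Q would force √(22714) ∈ Q (pairing opposite roots) or √277, √82 ∈ Q (other pairings), all impossible. Hence [Q(γ):Q] = 4 = [Q(√277, √82):Q], so Q(γ) = Q(√277, √82).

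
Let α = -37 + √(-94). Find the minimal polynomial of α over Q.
m_α(x) = x^2 + 74x + 1463

From α + 37 = √(-94), squaring gives (α + 37)^2 = -94, i.e. α^2 + 74α + 1369 = -94, so α^2 + 74α + 1463 = 0. The discriminant of x^2 + 74x + 1463 is (74)^2 - 4·(1463) = 5476 - 5852 = -376, and 4·(-94) is not a perfect square in Q since -94 is squarefree and ≠ 1. Hence x^2 + 74x + 1463 is irreducible over Q and is the minimal polynomial of α.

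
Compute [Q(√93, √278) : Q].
[Q(√93, √278) : Q] = 4

[Q(√93):Q] = 2 (min poly x^2 - 93, irreducible since 93 is squarefree > 1). For the top step, suppose √278 ∈ Q(√93), say √278 = c + d√93 with c, d ∈ Q. Squaring: 278 = c^2 + 93d^2 + 2cd√93. Since √93 ∉ Q this forces 2cd = 0. If d = 0 then √278 = c ∈ Q, contradicting 278 squarefree > 1. If c = 0 then 278 = 93d^2, so 93·278 = (93d)^2 is a perfect square in Q — but 93·278 = 25854 is not a perfect square (since 93 and 278 are distinct squarefree integers). Contradiction. Hence √278 ∉ Q(√93), so x^2 - 278 stays irreducible over Q(√93) and [Q(√93, √278) : Q(√93)] = 2. By the tower law, [Q(√93, √278) : Q] = 2 · 2 = 4.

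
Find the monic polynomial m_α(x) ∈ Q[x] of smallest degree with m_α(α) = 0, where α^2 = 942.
m_α(x) = x^2 - 942

α satisfies α^2 - 942 = 0, so x^2 - 942 annihilates α. Since d = 942 is squarefree and ≠ 1, it is not a perfect square in Q, so x^2 - 942 has no rational root and is therefore irreducible over Q (a degree-2 polynomial over a field is irreducible iff it has no root). Hence m_α(x) = x^2 - 942.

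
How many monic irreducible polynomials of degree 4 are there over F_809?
There are 107086181220 monic irreducible polynomials of degree 4 over F_809

Each element of F_{809^4} that lies in no proper subfield is a root of exactly one monic irreducible of degree 4 over F_809, and each such polynomial has 4 distinct roots in F_{809^4}. By Möbius inversion the count is N_809(4) = (1/4) Σ_{d|4} μ(4/d) · 809^d = (1/4)(μ(4)·809^1 + μ(2)·809^2 + μ(1)·809^4) = 428344724880/4 = 107086181220.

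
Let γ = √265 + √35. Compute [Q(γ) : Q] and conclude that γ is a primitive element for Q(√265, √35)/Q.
[Q(γ) : Q] = 4 (equivalently, Q(γ) = Q(√265, √35))

Obviously Q(γ) ⊆ Q(√265, √35), and [Q(√265, √35):Q] = 4 (since 265, 35 are distinct squarefree integers > 1 with 9275 not a perfect square). To show equality we compute the minimal polynomial of γ. From γ = √265 + √35: γ^2 = 265 + 2√(9275) + 35 = 300 + 2√(9275), so γ^2 - 300 = 2√(9275); squaring, (γ^2 - 300)^2 = 4·9275, i.e. γ^4 - 600γ^2 + 90000 - 37100 = 0, i.e. γ^4 - 600γ^2 + 52900 = 0. So γ is a root of x^4 - 600x^2 + 52900. This polynomial is irreducible over Q: it has no rational root (each ±√265 ± √35 is irrational), and any factorization into two quadratics over Q would force √(9275) ∈ Q (pairing opposite roots) or √265, √35 ∈ Q (other pairings), all impossible. Hence [Q(γ):Q] = 4 = [Q(√265, √35):Q], so Q(γ) = Q(√265, √35).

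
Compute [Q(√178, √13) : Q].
[Q(√178, √13) : Q] = 4

[Q(√178):Q] = 2 (min poly x^2 - 178, irreducible since 178 is squarefree > 1). For the top step, suppose √13 ∈ Q(√178), say √13 = c + d√178 with c, d ∈ Q. Squaring: 13 = c^2 + 178d^2 + 2cd√178. Since √178 ∉ Q this forces 2cd = 0. If d = 0 then √13 = c ∈ Q, contradicting 13 squarefree > 1. If c = 0 then 13 = 178d^2, so 178·13 = (178d)^2 is a perfect square in Q — but 178·13 = 2314 is not a perfect square (since 178 and 13 are distinct squarefree integers). Contradiction. Hence √13 ∉ Q(√178), so x^2 - 13 stays irreducible over Q(√178) and [Q(√178, √13) : Q(√178)] = 2. By the tower law, [Q(√178, √13) : Q] = 2 · 2 = 4.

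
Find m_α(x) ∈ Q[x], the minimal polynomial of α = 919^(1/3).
m_α(x) = x^3 - 919

α satisfies α^3 = 919, so x^3 - 919 annihilates α. By the rational root test, a rational root p/q (in lowest terms) of x^3 - 919 would satisfy p^3 = 919 q^3, forcing q = 1 and p^3 = 919; but 919 is not a perfect cube, contradiction. A monic cubic over Q with no rational root is irreducible (any nontrivial factorization would include a linear factor). Hence x^3 - 919 is the minimal polynomial of α, and in particular [Q(α):Q] = 3.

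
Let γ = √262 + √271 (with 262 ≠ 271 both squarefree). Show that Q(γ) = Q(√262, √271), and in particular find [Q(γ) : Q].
[Q(γ) : Q] = 4 (equivalently, Q(γ) = Q(√262, √271))

Obviously Q(γ) ⊆ Q(√262, √271), and [Q(√262, √271):Q] = 4 (since 262, 271 are distinct squarefree integers > 1 with 71002 not a perfect square). To show equality we compute the minimal polynomial of γ. From γ = √262 + √271: γ^2 = 262 + 2√(71002) + 271 = 533 + 2√(71002), so γ^2 - 533 = 2√(71002); squaring, (γ^2 - 533)^2 = 4·71002, i.e. γ^4 - 1066γ^2 + 284089 - 284008 = 0, i.e. γ^4 - 1066γ^2 + 81 = 0. So γ is a root of x^4 - 1066x^2 + 81. This polynomial is irreducible over Q: it has no rational root (each ±√262 ± √271 is irrational), and any factorization into two quadratics over Q would force √(71002) ∈ Q (pairing opposite roots) or √262, √271 ∈ Q (other pairings), all impossible. Hence [Q(γ):Q] = 4 = [Q(√262, √271):Q], so Q(γ) = Q(√262, √271).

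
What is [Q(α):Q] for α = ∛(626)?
[Q(α):Q] = 3

The minimal polynomial of α is x^3 - 626, irreducible over Q since 626 is not a perfect cube (so x^3 - 626 has no rational root). Hence [Q(α):Q] = deg(m_α) = 3.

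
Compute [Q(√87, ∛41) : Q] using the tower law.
[Q(√87, ∛41) : Q] = 6

Let L = Q(√87, ∛41). Since Q(√87) ⊂ L and [Q(√87):Q] = 2, the tower law gives 2 | [L:Q]. Likewise Q(∛41) ⊂ L with [Q(∛41):Q] = 3 (because 41 is not a perfect cube), so 3 | [L:Q]. As gcd(2,3) = 1, [L:Q] is divisible by 6. Conversely L is generated over Q by √87 and ∛41, so [L:Q] ≤ 2·3 = 6. Therefore [Q(√87, ∛41) : Q] = 6.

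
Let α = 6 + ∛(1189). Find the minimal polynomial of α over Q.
m_α(x) = x^3 - 18x^2 + 108x - 1405

Set β = α - 6 = ∛(1189), so β^3 = 1189. Then (α - 6)^3 - 1189 = 0, i.e. α is a root of g(x) = (x - 6)^3 - 1189 = x^3 - 18x^2 + 108x - 1405. Since g(x) = h(x - 6) where h(x) = x^3 - 1189, and h is irreducible over Q (because 1189 is not a perfect cube, so h has no rational root, and a monic cubic with no rational root is irreducible), g is also irreducible (irreducibility is preserved under the substitution x → x - 6). Hence m_α(x) = x^3 - 18x^2 + 108x - 1405.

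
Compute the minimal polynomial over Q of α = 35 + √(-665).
m_α(x) = x^2 - 70x + 1890

From α - 35 = √(-665), squaring gives (α - 35)^2 = -665, i.e. α^2 - 70α + 1225 = -665, so α^2 - 70α + 1890 = 0. The discriminant of x^2 - 70x + 1890 is (-70)^2 - 4·(1890) = 4900 - 7560 = -2660, and 4·(-665) is not a perfect square in Q since -665 is squarefree and ≠ 1. Hence x^2 - 70x + 1890 is irreducible over Q and is the minimal polynomial of α.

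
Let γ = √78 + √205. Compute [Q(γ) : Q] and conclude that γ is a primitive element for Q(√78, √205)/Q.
[Q(γ) : Q] = 4 (equivalently, Q(γ) = Q(√78, √205))

Obviously Q(γ) ⊆ Q(√78, √205), and [Q(√78, √205):Q] = 4 (since 78, 205 are distinct squarefree integers > 1 with 15990 not a perfect square). To show equality we compute the minimal polynomial of γ. From γ = √78 + √205: γ^2 = 78 + 2√(15990) + 205 = 283 + 2√(15990), so γ^2 - 283 = 2√(15990); squaring, (γ^2 - 283)^2 = 4·15990, i.e. γ^4 - 566γ^2 + 80089 - 63960 = 0, i.e. γ^4 - 566γ^2 + 16129 = 0. So γ is a root of x^4 - 566x^2 + 16129. This polynomial is irreducible over Q: it has no rational root (each ±√78 ± √205 is irrational), and any factorization into two quadratics over Q would force √(15990) ∈ Q (pairing opposite roots) or √78, √205 ∈ Q (other pairings), all impossible. Hence [Q(γ):Q] = 4 = [Q(√78, √205):Q], so Q(γ) = Q(√78, √205).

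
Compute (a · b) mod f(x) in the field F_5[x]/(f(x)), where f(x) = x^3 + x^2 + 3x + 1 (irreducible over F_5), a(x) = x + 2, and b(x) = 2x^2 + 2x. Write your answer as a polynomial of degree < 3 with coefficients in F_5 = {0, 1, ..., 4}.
a · b ≡ 4x^2 + 3x + 3 (mod f(x))

Multiply in F_5[x]: a(x)·b(x) = (x + 2)·(2x^2 + 2x) = 2x^3 + x^2 + 4x. This has degree ≥ 3, so divide by f(x) over F_5: 2x^3 + x^2 + 4x = (2)·(x^3 + x^2 + 3x + 1) + (4x^2 + 3x + 3). Hence a·b ≡ 4x^2 + 3x + 3 (mod f). (F_5[x]/(f) is a field with 5^3 = 125 elements since f is irreducible of degree 3.)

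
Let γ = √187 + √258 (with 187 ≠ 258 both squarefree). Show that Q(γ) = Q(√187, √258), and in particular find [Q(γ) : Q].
[Q(γ) : Q] = 4 (equivalently, Q(γ) = Q(√187, √258))

Obviously Q(γ) ⊆ Q(√187, √258), and [Q(√187, √258):Q] = 4 (since 187, 258 are distinct squarefree integers > 1 with 48246 not a perfect square). To show equality we compute the minimal polynomial of γ. From γ = √187 + √258: γ^2 = 187 + 2√(48246) + 258 = 445 + 2√(48246), so γ^2 - 445 = 2√(48246); squaring, (γ^2 - 445)^2 = 4·48246, i.e. γ^4 - 890γ^2 + 198025 - 192984 = 0, i.e. γ^4 - 890γ^2 + 5041 = 0. So γ is a root of x^4 - 890x^2 + 5041. This polynomial is irreducible over Q: it has no rational root (each ±√187 ± √258 is irrational), and any factorization into two quadratics over Q would force √(48246) ∈ Q (pairing opposite roots) or √187, √258 ∈ Q (other pairings), all impossible. Hence [Q(γ):Q] = 4 = [Q(√187, √258):Q], so Q(γ) = Q(√187, √258).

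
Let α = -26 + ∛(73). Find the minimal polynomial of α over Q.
m_α(x) = x^3 + 78x^2 + 2028x + 17503

Set β = α + 26 = ∛(73), so β^3 = 73. Then (α + 26)^3 - 73 = 0, i.e. α is a root of g(x) = (x + 26)^3 - 73 = x^3 + 78x^2 + 2028x + 17503. Since g(x) = h(x + 26) where h(x) = x^3 - 73, and h is irreducible over Q (because 73 is not a perfect cube, so h has no rational root, and a monic cubic with no rational root is irreducible), g is also irreducible (irreducibility is preserved under the substitution x → x + 26). Hence m_α(x) = x^3 + 78x^2 + 2028x + 17503.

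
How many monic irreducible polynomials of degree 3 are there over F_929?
There are 267254720 monic irreducible polynomials of degree 3 over F_929

Each element of F_{929^3} that lies in no proper subfield is a root of exactly one monic irreducible of degree 3 over F_929, and each such polynomial has 3 distinct roots in F_{929^3}. By Möbius inversion the count is N_929(3) = (1/3) Σ_{d|3} μ(3/d) · 929^d = (1/3)(μ(3)·929^1 + μ(1)·929^3) = 801764160/3 = 267254720.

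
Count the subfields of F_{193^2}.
F_{193^2} has 2 subfields

The subfields of F_{p^n} are exactly the fields F_{p^d} for d | n (each is the fixed field of the unique index-d subgroup of Gal(F_{p^n}/F_p) ≅ Z/nZ). The divisors of n = 2 are {1, 2}, giving 2 subfields: F_{193^1}, F_{193^2}.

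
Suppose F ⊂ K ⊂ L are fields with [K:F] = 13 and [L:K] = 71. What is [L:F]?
[L:F] = 923

The tower law says that for any tower of field extensions F ⊂ K ⊂ L with finite degrees, [L:F] = [L:K] · [K:F]. Here this gives [L:F] = 71 · 13 = 923.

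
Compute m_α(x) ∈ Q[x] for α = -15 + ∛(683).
m_α(x) = x^3 + 45x^2 + 675x + 2692

Set β = α + 15 = ∛(683), so β^3 = 683. Then (α + 15)^3 - 683 = 0, i.e. α is a root of g(x) = (x + 15)^3 - 683 = x^3 + 45x^2 + 675x + 2692. Since g(x) = h(x + 15) where h(x) = x^3 - 683, and h is irreducible over Q (because 683 is not a perfect cube, so h has no rational root, and a monic cubic with no rational root is irreducible), g is also irreducible (irreducibility is preserved under the substitution x → x + 15). Hence m_α(x) = x^3 + 45x^2 + 675x + 2692.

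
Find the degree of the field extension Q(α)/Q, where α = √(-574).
[Q(α):Q] = 2

[Q(α):Q] equals the degree of the minimal polynomial of α. Here α^2 = -574 and x^2 + 574 is irreducible (d = -574 is squarefree, ≠ 1, hence not a square), so deg(m_α) = 2. Thus [Q(α):Q] = 2.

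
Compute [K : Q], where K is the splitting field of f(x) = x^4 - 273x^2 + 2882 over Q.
[K : Q] = 4

Solving the quadratic in x^2: x^2 = (273 ± √(273^2 - 4·2882))/2 = (273 ± √63001)/2 = (273 ± 251)/2, giving x^2 = 262 or x^2 = 11. So f(x) = (x^2 - 262)(x^2 - 11) and the roots of f are ±√262, ±√11. Hence the splitting field is K = Q(√262, √11). Since 262 and 11 are distinct squarefree integers > 1, their product 2882 is not a perfect square, so √11 ∉ Q(√262). By the tower law [K:Q] = [Q(√262,√11):Q(√262)] · [Q(√262):Q] = 2 · 2 = 4.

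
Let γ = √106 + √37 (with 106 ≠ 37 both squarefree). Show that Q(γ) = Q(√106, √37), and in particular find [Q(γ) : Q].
[Q(γ) : Q] = 4 (equivalently, Q(γ) = Q(√106, √37))

Obviously Q(γ) ⊆ Q(√106, √37), and [Q(√106, √37):Q] = 4 (since 106, 37 are distinct squarefree integers > 1 with 3922 not a perfect square). To show equality we compute the minimal polynomial of γ. From γ = √106 + √37: γ^2 = 106 + 2√(3922) + 37 = 143 + 2√(3922), so γ^2 - 143 = 2√(3922); squaring, (γ^2 - 143)^2 = 4·3922, i.e. γ^4 - 286γ^2 + 20449 - 15688 = 0, i.e. γ^4 - 286γ^2 + 4761 = 0. So γ is a root of x^4 - 286x^2 + 4761. This polynomial is irreducible over Q: it has no rational root (each ±√106 ± √37 is irrational), and any factorization into two quadratics over Q would force √(3922) ∈ Q (pairing opposite roots) or √106, √37 ∈ Q (other pairings), all impossible. Hence [Q(γ):Q] = 4 = [Q(√106, √37):Q], so Q(γ) = Q(√106, √37).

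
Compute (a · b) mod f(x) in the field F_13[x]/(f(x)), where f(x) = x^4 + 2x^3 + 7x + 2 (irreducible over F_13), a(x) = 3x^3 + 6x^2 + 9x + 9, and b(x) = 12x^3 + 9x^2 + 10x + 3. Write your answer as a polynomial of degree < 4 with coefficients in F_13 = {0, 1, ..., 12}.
a · b ≡ 3x^3 + 6x^2 + 7x + 11 (mod f(x))

Multiply in F_13[x]: a(x)·b(x) = (3x^3 + 6x^2 + 9x + 9)·(12x^3 + 9x^2 + 10x + 3) = 10x^6 + 8x^5 + 10x^4 + 11x^3 + 7x^2 + 1. This has degree ≥ 4, so divide by f(x) over F_13: 10x^6 + 8x^5 + 10x^4 + 11x^3 + 7x^2 + 1 = (10x^2 + x + 8)·(x^4 + 2x^3 + 7x + 2) + (3x^3 + 6x^2 + 7x + 11). Hence a·b ≡ 3x^3 + 6x^2 + 7x + 11 (mod f). (F_13[x]/(f) is a field with 13^4 = 28561 elements since f is irreducible of degree 4.)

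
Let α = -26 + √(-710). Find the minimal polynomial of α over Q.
m_α(x) = x^2 + 52x + 1386

From α + 26 = √(-710), squaring gives (α + 26)^2 = -710, i.e. α^2 + 52α + 676 = -710, so α^2 + 52α + 1386 = 0. The discriminant of x^2 + 52x + 1386 is (52)^2 - 4·(1386) = 2704 - 5544 = -2840, and 4·(-710) is not a perfect square in Q since -710 is squarefree and ≠ 1. Hence x^2 + 52x + 1386 is irreducible over Q and is the minimal polynomial of α.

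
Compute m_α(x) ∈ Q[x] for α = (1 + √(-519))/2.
m_α(x) = x^2 - x + 130

From 2α - 1 = √(-519), squaring gives (2α - 1)^2 = -519, i.e. 4α^2 - 4α + 1 = -519, so α^2 - α + (1 + 519)/4 = 0. Since -519 ≡ 1 (mod 4), (1 + 519)/4 = 130 ∈ Z. The polynomial x^2 - x + 130 has discriminant 1 - 4·(130) = -519, which is not a perfect square in Q (d = -519 is squarefree and ≠ 1), so x^2 - x + 130 is irreducible over Q. It is the minimal polynomial of α.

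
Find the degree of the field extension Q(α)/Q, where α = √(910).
[Q(α):Q] = 2

[Q(α):Q] equals the degree of the minimal polynomial of α. Here α^2 = 910 and x^2 - 910 is irreducible (d = 910 is squarefree, ≠ 1, hence not a square), so deg(m_α) = 2. Thus [Q(α):Q] = 2.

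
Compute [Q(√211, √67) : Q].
[Q(√211, √67) : Q] = 4

[Q(√211):Q] = 2 (min poly x^2 - 211, irreducible since 211 is squarefree > 1). For the top step, suppose √67 ∈ Q(√211), say √67 = c + d√211 with c, d ∈ Q. Squaring: 67 = c^2 + 211d^2 + 2cd√211. Since √211 ∉ Q this forces 2cd = 0. If d = 0 then √67 = c ∈ Q, contradicting 67 squarefree > 1. If c = 0 then 67 = 211d^2, so 211·67 = (211d)^2 is a perfect square in Q — but 211·67 = 14137 is not a perfect square (since 211 and 67 are distinct squarefree integers). Contradiction. Hence √67 ∉ Q(√211), so x^2 - 67 stays irreducible over Q(√211) and [Q(√211, √67) : Q(√211)] = 2. By the tower law, [Q(√211, √67) : Q] = 2 · 2 = 4.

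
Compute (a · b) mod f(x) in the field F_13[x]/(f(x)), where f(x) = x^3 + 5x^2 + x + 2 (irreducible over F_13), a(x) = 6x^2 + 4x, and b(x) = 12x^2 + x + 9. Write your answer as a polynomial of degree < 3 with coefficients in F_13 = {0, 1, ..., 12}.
a · b ≡ 8x^2 + 3x + 1 (mod f(x))

Multiply in F_13[x]: a(x)·b(x) = (6x^2 + 4x)·(12x^2 + x + 9) = 7x^4 + 2x^3 + 6x^2 + 10x. This has degree ≥ 3, so divide by f(x) over F_13: 7x^4 + 2x^3 + 6x^2 + 10x = (7x + 6)·(x^3 + 5x^2 + x + 2) + (8x^2 + 3x + 1). Hence a·b ≡ 8x^2 + 3x + 1 (mod f). (F_13[x]/(f) is a field with 13^3 = 2197 elements since f is irreducible of degree 3.)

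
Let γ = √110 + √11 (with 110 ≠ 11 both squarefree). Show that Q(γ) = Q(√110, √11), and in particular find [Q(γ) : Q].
[Q(γ) : Q] = 4 (equivalently, Q(γ) = Q(√110, √11))

Obviously Q(γ) ⊆ Q(√110, √11), and [Q(√110, √11):Q] = 4 (since 110, 11 are distinct squarefree integers > 1 with 1210 not a perfect square). To show equality we compute the minimal polynomial of γ. From γ = √110 + √11: γ^2 = 110 + 2√(1210) + 11 = 121 + 2√(1210), so γ^2 - 121 = 2√(1210); squaring, (γ^2 - 121)^2 = 4·1210, i.e. γ^4 - 242γ^2 + 14641 - 4840 = 0, i.e. γ^4 - 242γ^2 + 9801 = 0. So γ is a root of x^4 - 242x^2 + 9801. This polynomial is irreducible over Q: it has no rational root (each ±√110 ± √11 is irrational), and any factorization into two quadratics over Q would force √(1210) ∈ Q (pairing opposite roots) or √110, √11 ∈ Q (other pairings), all impossible. Hence [Q(γ):Q] = 4 = [Q(√110, √11):Q], so Q(γ) = Q(√110, √11).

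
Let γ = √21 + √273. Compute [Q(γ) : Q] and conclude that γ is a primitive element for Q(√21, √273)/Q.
[Q(γ) : Q] = 4 (equivalently, Q(γ) = Q(√21, √273))

Obviously Q(γ) ⊆ Q(√21, √273), and [Q(√21, √273):Q] = 4 (since 21, 273 are distinct squarefree integers > 1 with 5733 not a perfect square). To show equality we compute the minimal polynomial of γ. From γ = √21 + √273: γ^2 = 21 + 2√(5733) + 273 = 294 + 2√(5733), so γ^2 - 294 = 2√(5733); squaring, (γ^2 - 294)^2 = 4·5733, i.e. γ^4 - 588γ^2 + 86436 - 22932 = 0, i.e. γ^4 - 588γ^2 + 63504 = 0. So γ is a root of x^4 - 588x^2 + 63504. This polynomial is irreducible over Q: it has no rational root (each ±√21 ± √273 is irrational), and any factorization into two quadratics over Q would force √(5733) ∈ Q (pairing opposite roots) or √21, √273 ∈ Q (other pairings), all impossible. Hence [Q(γ):Q] = 4 = [Q(√21, √273):Q], so Q(γ) = Q(√21, √273).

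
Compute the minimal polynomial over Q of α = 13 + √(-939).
m_α(x) = x^2 - 26x + 1108

From α - 13 = √(-939), squaring gives (α - 13)^2 = -939, i.e. α^2 - 26α + 169 = -939, so α^2 - 26α + 1108 = 0. The discriminant of x^2 - 26x + 1108 is (-26)^2 - 4·(1108) = 676 - 4432 = -3756, and 4·(-939) is not a perfect square in Q since -939 is squarefree and ≠ 1. Hence x^2 - 26x + 1108 is irreducible over Q and is the minimal polynomial of α.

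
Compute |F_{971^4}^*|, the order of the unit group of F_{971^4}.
|F_{971^4}^*| = 888949151280

F_{971^4} has 971^4 = 888949151281 elements; its multiplicative group consists of all nonzero elements, so |F_{971^4}^*| = 888949151281 - 1 = 888949151280. (It is cyclic since any finite subgroup of the multiplicative group of a field is cyclic.)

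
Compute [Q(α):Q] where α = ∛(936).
[Q(α):Q] = 3

The minimal polynomial of α is x^3 - 936, irreducible over Q since 936 is not a perfect cube (so x^3 - 936 has no rational root). Hence [Q(α):Q] = deg(m_α) = 3.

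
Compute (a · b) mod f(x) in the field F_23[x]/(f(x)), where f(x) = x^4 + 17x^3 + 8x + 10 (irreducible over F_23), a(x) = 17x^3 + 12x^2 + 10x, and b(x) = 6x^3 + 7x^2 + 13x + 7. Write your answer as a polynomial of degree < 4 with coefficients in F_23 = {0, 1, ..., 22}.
a · b ≡ 14x^3 + 15x^2 + 3x + 12 (mod f(x))

Multiply in F_23[x]: a(x)·b(x) = (17x^3 + 12x^2 + 10x)·(6x^3 + 7x^2 + 13x + 7) = 10x^6 + 7x^5 + 20x^4 + 7x^2 + x. This has degree ≥ 4, so divide by f(x) over F_23: 10x^6 + 7x^5 + 20x^4 + 7x^2 + x = (10x^2 + 21x + 8)·(x^4 + 17x^3 + 8x + 10) + (14x^3 + 15x^2 + 3x + 12). Hence a·b ≡ 14x^3 + 15x^2 + 3x + 12 (mod f). (F_23[x]/(f) is a field with 23^4 = 279841 elements since f is irreducible of degree 4.)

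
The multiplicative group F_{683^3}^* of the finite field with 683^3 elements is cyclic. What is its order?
|F_{683^3}^*| = 318611986

F_{683^3} has 683^3 = 318611987 elements; its multiplicative group consists of all nonzero elements, so |F_{683^3}^*| = 318611987 - 1 = 318611986. (It is cyclic since any finite subgroup of the multiplicative group of a field is cyclic.)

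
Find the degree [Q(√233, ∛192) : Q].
[Q(√233, ∛192) : Q] = 6

Let L = Q(√233, ∛192). Since Q(√233) ⊂ L and [Q(√233):Q] = 2, the tower law gives 2 | [L:Q]. Likewise Q(∛192) ⊂ L with [Q(∛192):Q] = 3 (because 192 is not a perfect cube), so 3 | [L:Q]. As gcd(2,3) = 1, [L:Q] is divisible by 6. Conversely L is generated over Q by √233 and ∛192, so [L:Q] ≤ 2·3 = 6. Therefore [Q(√233, ∛192) : Q] = 6.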